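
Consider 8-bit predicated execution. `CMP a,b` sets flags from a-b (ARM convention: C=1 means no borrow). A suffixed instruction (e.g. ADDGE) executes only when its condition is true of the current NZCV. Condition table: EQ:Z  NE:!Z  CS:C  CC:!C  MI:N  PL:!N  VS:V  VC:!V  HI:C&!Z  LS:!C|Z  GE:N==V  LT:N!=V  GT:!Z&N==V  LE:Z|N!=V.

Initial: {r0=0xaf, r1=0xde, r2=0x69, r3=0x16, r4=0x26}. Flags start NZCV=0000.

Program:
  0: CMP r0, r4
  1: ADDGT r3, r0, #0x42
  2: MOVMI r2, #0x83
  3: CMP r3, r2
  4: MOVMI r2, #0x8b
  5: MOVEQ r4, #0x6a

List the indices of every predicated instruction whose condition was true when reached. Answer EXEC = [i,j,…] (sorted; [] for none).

EXEC = [2,4]

[0] flags=1010 → (cmp)
[1] flags=1010 GT?F → skip
[2] flags=1010 MI?T → r2=0x83
[3] flags=1001 → (cmp)
[4] flags=1001 MI?T → r2=0x8b
[5] flags=1001 EQ?F → skip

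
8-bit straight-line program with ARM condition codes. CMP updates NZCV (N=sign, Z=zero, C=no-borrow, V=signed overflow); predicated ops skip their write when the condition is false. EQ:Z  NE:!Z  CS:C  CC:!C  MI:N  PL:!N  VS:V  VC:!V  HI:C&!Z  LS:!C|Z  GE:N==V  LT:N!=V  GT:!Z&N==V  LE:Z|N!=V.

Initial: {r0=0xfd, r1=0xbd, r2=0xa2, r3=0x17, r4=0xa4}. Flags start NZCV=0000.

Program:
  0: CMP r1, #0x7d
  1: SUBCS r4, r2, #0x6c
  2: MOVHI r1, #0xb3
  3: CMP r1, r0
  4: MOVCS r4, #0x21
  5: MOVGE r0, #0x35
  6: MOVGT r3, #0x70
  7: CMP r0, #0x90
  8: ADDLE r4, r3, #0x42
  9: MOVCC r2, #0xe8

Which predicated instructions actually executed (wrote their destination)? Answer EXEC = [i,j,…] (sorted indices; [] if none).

0: ✓ CMP  NZCV=0011
1: ✓ SUBCS  r4←0x36
2: ✓ MOVHI  r1←0xb3
3: ✓ CMP  NZCV=1000
4: · MOVCS
5: · MOVGE
6: · MOVGT
7: ✓ CMP  NZCV=0010
8: · ADDLE
9: · MOVCC

EXEC = [1,2]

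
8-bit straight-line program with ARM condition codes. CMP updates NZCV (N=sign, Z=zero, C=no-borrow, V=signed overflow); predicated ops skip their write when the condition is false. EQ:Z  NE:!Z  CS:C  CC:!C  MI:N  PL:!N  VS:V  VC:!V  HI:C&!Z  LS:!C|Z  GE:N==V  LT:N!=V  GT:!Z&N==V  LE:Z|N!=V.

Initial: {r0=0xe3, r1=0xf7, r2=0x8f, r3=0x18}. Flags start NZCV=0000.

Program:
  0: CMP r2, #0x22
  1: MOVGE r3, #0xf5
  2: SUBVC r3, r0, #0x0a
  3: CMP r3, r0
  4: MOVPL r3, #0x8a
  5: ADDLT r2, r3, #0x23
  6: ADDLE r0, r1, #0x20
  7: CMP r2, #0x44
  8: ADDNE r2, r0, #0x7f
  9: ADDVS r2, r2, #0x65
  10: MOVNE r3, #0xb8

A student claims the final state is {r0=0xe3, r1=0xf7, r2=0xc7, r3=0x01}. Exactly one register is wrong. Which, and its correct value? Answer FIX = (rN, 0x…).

FIX = (r3, 0xb8)

[0] flags=0011 → (cmp)
[1] flags=0011 GE?F → skip
[2] flags=0011 VC?F → skip
[3] flags=0000 → (cmp)
[4] flags=0000 PL?T → r3=0x8a
[5] flags=0000 LT?F → skip
[6] flags=0000 LE?F → skip
[7] flags=0011 → (cmp)
[8] flags=0011 NE?T → r2=0x62
[9] flags=0011 VS?T → r2=0xc7
[10] flags=0011 NE?T → r3=0xb8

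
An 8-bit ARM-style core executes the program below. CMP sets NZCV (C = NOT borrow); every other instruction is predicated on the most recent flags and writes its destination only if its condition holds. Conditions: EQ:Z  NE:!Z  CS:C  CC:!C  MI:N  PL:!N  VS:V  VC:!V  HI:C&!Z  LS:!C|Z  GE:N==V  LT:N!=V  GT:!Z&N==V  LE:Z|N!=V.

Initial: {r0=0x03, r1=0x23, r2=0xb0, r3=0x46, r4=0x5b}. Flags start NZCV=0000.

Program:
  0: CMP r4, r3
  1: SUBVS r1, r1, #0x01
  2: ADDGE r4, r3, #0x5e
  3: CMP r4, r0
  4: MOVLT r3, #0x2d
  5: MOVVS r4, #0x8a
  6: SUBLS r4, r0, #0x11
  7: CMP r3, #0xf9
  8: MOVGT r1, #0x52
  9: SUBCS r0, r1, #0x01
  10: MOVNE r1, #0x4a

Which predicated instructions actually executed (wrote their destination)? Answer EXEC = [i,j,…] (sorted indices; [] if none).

0: ✓ CMP  NZCV=0010
1: · SUBVS
2: ✓ ADDGE  r4←0xa4
3: ✓ CMP  NZCV=1010
4: ✓ MOVLT  r3←0x2d
5: · MOVVS
6: · SUBLS
7: ✓ CMP  NZCV=0000
8: ✓ MOVGT  r1←0x52
9: · SUBCS
10: ✓ MOVNE  r1←0x4a

EXEC = [2,4,8,10]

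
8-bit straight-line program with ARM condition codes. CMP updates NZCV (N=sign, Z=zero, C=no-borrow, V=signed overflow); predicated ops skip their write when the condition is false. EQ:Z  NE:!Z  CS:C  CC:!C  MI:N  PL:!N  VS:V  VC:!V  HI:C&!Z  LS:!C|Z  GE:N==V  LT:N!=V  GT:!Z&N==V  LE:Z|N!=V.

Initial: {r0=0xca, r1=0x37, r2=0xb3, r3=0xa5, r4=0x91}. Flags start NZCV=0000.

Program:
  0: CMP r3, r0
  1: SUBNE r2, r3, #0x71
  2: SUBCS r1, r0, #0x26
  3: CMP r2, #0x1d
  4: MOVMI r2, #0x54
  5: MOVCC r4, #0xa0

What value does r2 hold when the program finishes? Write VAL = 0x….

[0] flags=1000 → (cmp)
[1] flags=1000 NE?T → r2=0x34
[2] flags=1000 CS?F → skip
[3] flags=0010 → (cmp)
[4] flags=0010 MI?F → skip
[5] flags=0010 CC?F → skip

VAL = 0x34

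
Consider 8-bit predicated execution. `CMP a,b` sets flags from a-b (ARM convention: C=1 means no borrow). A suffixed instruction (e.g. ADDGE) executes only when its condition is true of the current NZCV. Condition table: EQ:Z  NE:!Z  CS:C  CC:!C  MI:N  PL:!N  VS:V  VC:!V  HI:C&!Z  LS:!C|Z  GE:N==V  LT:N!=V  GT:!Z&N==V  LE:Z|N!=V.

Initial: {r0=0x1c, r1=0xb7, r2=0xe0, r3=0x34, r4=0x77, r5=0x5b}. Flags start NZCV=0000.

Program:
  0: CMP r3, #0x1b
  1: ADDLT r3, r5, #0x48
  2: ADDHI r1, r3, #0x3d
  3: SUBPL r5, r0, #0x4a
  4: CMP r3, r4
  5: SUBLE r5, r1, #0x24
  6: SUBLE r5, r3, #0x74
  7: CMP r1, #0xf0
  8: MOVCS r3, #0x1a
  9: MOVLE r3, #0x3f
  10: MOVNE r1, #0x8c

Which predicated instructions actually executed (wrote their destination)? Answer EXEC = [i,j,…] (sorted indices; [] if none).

0: ✓ CMP  NZCV=0010
1: · ADDLT
2: ✓ ADDHI  r1←0x71
3: ✓ SUBPL  r5←0xd2
4: ✓ CMP  NZCV=1000
5: ✓ SUBLE  r5←0x4d
6: ✓ SUBLE  r5←0xc0
7: ✓ CMP  NZCV=1001
8: · MOVCS
9: · MOVLE
10: ✓ MOVNE  r1←0x8c

EXEC = [2,3,5,6,10]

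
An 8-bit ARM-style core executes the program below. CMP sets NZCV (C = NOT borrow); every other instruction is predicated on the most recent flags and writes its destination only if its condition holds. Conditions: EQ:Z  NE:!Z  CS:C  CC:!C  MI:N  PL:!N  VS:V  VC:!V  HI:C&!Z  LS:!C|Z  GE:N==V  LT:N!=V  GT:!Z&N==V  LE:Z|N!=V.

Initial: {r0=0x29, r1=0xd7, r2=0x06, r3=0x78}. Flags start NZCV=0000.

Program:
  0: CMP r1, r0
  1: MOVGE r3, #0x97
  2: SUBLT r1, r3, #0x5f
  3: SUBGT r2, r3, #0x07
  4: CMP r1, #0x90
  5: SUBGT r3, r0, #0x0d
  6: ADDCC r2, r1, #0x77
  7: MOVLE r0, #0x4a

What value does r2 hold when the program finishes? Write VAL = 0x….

VAL = 0x90

0: ✓ CMP  NZCV=1010
1: · MOVGE
2: ✓ SUBLT  r1←0x19
3: · SUBGT
4: ✓ CMP  NZCV=1001
5: ✓ SUBGT  r3←0x1c
6: ✓ ADDCC  r2←0x90
7: · MOVLE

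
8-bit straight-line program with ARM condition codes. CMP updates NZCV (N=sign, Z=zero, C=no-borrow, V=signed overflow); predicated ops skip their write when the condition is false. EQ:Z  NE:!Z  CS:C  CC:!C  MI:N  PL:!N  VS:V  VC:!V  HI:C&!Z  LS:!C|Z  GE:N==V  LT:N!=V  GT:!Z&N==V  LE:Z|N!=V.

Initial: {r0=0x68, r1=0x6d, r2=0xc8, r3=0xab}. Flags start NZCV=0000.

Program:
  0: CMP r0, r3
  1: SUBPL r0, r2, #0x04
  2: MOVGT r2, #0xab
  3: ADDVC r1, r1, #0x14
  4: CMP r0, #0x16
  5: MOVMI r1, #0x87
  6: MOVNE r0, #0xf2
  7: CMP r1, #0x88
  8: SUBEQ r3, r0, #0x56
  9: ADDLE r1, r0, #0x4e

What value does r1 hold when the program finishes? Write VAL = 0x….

VAL = 0x6d

[0] flags=1001 → (cmp)
[1] flags=1001 PL?F → skip
[2] flags=1001 GT?T → r2=0xab
[3] flags=1001 VC?F → skip
[4] flags=0010 → (cmp)
[5] flags=0010 MI?F → skip
[6] flags=0010 NE?T → r0=0xf2
[7] flags=1001 → (cmp)
[8] flags=1001 EQ?F → skip
[9] flags=1001 LE?F → skip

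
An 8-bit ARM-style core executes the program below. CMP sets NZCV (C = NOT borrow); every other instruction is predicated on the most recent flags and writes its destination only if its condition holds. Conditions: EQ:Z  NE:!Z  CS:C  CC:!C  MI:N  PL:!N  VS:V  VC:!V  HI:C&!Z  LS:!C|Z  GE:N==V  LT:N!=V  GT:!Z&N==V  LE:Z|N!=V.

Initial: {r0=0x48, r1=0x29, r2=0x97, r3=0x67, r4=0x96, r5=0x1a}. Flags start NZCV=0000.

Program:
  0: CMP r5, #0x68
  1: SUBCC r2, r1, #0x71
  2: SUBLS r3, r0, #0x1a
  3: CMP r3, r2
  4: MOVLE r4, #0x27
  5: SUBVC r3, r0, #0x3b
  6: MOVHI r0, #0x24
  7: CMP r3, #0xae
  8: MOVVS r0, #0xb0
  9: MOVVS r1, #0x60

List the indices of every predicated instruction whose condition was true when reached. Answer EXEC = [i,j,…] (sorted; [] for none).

EXEC = [1,2,5]

[0] flags=1000 → (cmp)
[1] flags=1000 CC?T → r2=0xb8
[2] flags=1000 LS?T → r3=0x2e
[3] flags=0000 → (cmp)
[4] flags=0000 LE?F → skip
[5] flags=0000 VC?T → r3=0x0d
[6] flags=0000 HI?F → skip
[7] flags=0000 → (cmp)
[8] flags=0000 VS?F → skip
[9] flags=0000 VS?F → skip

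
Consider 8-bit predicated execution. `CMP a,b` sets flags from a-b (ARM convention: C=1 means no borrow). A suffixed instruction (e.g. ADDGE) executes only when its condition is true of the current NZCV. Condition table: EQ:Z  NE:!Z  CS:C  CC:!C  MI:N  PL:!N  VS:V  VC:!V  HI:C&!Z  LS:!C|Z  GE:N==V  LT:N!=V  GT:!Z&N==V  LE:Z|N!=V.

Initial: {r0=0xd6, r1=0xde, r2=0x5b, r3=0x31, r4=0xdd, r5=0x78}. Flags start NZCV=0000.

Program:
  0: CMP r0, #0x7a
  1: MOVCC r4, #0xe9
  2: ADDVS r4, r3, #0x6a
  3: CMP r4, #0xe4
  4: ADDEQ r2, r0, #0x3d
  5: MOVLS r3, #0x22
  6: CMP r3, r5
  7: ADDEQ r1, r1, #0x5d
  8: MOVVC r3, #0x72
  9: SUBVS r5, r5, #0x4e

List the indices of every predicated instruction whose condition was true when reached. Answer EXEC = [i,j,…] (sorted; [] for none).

EXEC = [2,5,8]

[0] flags=0011 → (cmp)
[1] flags=0011 CC?F → skip
[2] flags=0011 VS?T → r4=0x9b
[3] flags=1000 → (cmp)
[4] flags=1000 EQ?F → skip
[5] flags=1000 LS?T → r3=0x22
[6] flags=1000 → (cmp)
[7] flags=1000 EQ?F → skip
[8] flags=1000 VC?T → r3=0x72
[9] flags=1000 VS?F → skip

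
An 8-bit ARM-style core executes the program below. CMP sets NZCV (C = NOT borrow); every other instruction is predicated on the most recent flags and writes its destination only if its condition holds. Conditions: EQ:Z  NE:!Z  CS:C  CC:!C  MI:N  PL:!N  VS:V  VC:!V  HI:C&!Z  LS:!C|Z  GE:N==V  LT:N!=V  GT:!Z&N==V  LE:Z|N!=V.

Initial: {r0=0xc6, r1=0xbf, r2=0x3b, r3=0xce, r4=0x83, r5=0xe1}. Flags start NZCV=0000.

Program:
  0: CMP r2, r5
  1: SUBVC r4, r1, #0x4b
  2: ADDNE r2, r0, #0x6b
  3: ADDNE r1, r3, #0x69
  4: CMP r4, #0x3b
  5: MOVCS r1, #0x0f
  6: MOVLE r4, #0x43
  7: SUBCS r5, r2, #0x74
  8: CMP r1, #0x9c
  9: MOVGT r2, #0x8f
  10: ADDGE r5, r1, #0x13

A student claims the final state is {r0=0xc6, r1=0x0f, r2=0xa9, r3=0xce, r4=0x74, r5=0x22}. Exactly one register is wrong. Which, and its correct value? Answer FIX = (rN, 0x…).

FIX = (r2, 0x8f)

0: ✓ CMP  NZCV=0000
1: ✓ SUBVC  r4←0x74
2: ✓ ADDNE  r2←0x31
3: ✓ ADDNE  r1←0x37
4: ✓ CMP  NZCV=0010
5: ✓ MOVCS  r1←0x0f
6: · MOVLE
7: ✓ SUBCS  r5←0xbd
8: ✓ CMP  NZCV=0000
9: ✓ MOVGT  r2←0x8f
10: ✓ ADDGE  r5←0x22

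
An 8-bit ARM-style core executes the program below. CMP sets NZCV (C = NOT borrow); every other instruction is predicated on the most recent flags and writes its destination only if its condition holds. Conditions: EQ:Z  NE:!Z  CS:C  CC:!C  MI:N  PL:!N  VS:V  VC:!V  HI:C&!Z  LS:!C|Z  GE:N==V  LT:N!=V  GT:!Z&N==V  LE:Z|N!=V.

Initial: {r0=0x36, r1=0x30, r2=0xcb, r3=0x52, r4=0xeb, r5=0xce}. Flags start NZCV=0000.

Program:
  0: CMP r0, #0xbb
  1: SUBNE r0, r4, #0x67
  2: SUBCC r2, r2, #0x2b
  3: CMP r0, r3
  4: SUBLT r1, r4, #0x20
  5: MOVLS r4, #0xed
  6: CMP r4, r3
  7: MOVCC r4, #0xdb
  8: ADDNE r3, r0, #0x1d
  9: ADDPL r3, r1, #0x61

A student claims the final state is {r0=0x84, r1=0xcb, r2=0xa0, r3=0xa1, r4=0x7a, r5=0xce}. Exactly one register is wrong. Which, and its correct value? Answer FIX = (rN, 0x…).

FIX = (r4, 0xeb)

0: ✓ CMP  NZCV=0000
1: ✓ SUBNE  r0←0x84
2: ✓ SUBCC  r2←0xa0
3: ✓ CMP  NZCV=0011
4: ✓ SUBLT  r1←0xcb
5: · MOVLS
6: ✓ CMP  NZCV=1010
7: · MOVCC
8: ✓ ADDNE  r3←0xa1
9: · ADDPL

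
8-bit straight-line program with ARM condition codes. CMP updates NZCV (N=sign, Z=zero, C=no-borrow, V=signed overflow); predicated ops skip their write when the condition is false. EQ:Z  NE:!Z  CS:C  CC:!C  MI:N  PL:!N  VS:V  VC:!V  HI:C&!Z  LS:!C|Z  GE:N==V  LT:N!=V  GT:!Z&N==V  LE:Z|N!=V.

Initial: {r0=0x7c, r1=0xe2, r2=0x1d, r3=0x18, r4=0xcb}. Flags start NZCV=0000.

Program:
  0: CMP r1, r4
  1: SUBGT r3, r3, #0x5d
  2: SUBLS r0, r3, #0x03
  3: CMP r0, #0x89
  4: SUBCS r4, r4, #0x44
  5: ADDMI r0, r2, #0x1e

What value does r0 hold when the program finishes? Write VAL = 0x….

VAL = 0x3b

[0] flags=0010 → (cmp)
[1] flags=0010 GT?T → r3=0xbb
[2] flags=0010 LS?F → skip
[3] flags=1001 → (cmp)
[4] flags=1001 CS?F → skip
[5] flags=1001 MI?T → r0=0x3b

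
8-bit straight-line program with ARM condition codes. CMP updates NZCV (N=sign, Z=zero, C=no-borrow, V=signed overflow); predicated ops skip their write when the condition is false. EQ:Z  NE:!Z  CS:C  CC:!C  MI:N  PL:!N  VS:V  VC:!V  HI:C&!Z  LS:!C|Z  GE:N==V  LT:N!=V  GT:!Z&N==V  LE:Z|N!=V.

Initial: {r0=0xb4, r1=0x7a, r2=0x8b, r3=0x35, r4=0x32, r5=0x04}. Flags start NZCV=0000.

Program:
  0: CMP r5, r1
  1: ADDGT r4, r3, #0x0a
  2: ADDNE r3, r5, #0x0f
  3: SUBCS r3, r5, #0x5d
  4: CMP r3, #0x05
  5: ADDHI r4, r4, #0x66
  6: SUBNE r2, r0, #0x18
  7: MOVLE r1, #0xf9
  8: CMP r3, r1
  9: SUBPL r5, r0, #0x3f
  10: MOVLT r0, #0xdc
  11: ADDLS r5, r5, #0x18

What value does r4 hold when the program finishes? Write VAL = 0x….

0: ✓ CMP  NZCV=1000
1: · ADDGT
2: ✓ ADDNE  r3←0x13
3: · SUBCS
4: ✓ CMP  NZCV=0010
5: ✓ ADDHI  r4←0x98
6: ✓ SUBNE  r2←0x9c
7: · MOVLE
8: ✓ CMP  NZCV=1000
9: · SUBPL
10: ✓ MOVLT  r0←0xdc
11: ✓ ADDLS  r5←0x1c

VAL = 0x98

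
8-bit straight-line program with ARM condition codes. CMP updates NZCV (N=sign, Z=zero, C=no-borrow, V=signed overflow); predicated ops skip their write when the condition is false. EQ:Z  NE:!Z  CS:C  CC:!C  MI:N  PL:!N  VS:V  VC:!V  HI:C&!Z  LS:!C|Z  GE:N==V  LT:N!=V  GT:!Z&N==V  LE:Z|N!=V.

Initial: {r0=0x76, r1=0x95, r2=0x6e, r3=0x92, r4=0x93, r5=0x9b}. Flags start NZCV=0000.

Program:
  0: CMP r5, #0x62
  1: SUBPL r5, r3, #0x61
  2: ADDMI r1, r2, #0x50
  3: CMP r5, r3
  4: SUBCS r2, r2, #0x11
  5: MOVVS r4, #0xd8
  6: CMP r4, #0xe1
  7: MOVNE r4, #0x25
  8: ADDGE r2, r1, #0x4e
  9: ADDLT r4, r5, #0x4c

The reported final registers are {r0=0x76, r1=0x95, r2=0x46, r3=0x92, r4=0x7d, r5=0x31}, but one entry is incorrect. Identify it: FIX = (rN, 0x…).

[0] flags=0011 → (cmp)
[1] flags=0011 PL?T → r5=0x31
[2] flags=0011 MI?F → skip
[3] flags=1001 → (cmp)
[4] flags=1001 CS?F → skip
[5] flags=1001 VS?T → r4=0xd8
[6] flags=1000 → (cmp)
[7] flags=1000 NE?T → r4=0x25
[8] flags=1000 GE?F → skip
[9] flags=1000 LT?T → r4=0x7d

FIX = (r2, 0x6e)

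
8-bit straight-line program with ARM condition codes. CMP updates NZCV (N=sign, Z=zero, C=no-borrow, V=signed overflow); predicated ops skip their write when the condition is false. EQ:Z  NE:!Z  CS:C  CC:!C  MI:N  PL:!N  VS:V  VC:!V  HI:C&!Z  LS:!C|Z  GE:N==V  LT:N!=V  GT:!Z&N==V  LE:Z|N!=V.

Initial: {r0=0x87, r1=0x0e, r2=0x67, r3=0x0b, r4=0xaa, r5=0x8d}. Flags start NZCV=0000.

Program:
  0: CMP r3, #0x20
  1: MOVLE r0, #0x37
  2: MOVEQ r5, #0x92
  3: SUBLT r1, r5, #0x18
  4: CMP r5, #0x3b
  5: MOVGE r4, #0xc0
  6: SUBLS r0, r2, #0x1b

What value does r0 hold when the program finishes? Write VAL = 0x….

VAL = 0x37

0: ✓ CMP  NZCV=1000
1: ✓ MOVLE  r0←0x37
2: · MOVEQ
3: ✓ SUBLT  r1←0x75
4: ✓ CMP  NZCV=0011
5: · MOVGE
6: · SUBLS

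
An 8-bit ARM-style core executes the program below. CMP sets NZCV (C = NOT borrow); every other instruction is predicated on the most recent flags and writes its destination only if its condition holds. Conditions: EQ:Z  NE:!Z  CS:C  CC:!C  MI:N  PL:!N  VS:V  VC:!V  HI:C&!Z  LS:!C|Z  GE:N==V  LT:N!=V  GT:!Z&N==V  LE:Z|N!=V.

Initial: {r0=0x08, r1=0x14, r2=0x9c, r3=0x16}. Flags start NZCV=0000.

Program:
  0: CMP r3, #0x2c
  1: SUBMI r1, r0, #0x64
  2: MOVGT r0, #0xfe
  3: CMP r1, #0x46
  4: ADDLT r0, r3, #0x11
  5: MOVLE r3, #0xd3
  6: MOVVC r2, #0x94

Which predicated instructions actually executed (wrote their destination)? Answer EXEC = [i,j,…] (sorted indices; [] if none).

0: ✓ CMP  NZCV=1000
1: ✓ SUBMI  r1←0xa4
2: · MOVGT
3: ✓ CMP  NZCV=0011
4: ✓ ADDLT  r0←0x27
5: ✓ MOVLE  r3←0xd3
6: · MOVVC

EXEC = [1,4,5]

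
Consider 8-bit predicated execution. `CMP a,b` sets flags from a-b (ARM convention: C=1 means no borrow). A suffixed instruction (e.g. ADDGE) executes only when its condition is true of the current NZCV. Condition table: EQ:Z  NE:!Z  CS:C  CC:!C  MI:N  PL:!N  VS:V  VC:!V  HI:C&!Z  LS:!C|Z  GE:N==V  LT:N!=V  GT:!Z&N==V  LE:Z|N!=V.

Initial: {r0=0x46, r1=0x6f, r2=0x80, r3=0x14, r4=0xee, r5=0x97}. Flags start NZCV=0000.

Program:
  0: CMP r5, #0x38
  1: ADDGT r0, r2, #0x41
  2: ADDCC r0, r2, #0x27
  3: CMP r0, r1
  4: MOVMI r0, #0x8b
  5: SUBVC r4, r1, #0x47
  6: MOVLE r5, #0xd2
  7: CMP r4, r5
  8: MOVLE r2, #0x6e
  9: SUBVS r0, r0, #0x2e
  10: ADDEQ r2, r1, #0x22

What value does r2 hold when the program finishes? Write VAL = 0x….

VAL = 0x80

0: ✓ CMP  NZCV=0011
1: · ADDGT
2: · ADDCC
3: ✓ CMP  NZCV=1000
4: ✓ MOVMI  r0←0x8b
5: ✓ SUBVC  r4←0x28
6: ✓ MOVLE  r5←0xd2
7: ✓ CMP  NZCV=0000
8: · MOVLE
9: · SUBVS
10: · ADDEQ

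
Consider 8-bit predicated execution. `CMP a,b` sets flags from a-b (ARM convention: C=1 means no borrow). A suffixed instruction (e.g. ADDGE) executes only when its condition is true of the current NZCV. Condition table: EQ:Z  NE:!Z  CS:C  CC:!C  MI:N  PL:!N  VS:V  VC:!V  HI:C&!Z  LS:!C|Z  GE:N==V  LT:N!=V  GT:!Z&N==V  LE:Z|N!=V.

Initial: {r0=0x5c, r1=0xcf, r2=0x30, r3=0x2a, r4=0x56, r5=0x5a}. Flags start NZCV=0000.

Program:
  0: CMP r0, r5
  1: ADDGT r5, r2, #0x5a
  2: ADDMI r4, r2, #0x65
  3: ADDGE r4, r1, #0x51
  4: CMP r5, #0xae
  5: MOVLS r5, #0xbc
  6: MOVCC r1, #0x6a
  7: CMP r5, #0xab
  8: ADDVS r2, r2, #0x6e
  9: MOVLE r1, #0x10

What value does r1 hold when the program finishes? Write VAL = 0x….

VAL = 0x6a

0: ✓ CMP  NZCV=0010
1: ✓ ADDGT  r5←0x8a
2: · ADDMI
3: ✓ ADDGE  r4←0x20
4: ✓ CMP  NZCV=1000
5: ✓ MOVLS  r5←0xbc
6: ✓ MOVCC  r1←0x6a
7: ✓ CMP  NZCV=0010
8: · ADDVS
9: · MOVLE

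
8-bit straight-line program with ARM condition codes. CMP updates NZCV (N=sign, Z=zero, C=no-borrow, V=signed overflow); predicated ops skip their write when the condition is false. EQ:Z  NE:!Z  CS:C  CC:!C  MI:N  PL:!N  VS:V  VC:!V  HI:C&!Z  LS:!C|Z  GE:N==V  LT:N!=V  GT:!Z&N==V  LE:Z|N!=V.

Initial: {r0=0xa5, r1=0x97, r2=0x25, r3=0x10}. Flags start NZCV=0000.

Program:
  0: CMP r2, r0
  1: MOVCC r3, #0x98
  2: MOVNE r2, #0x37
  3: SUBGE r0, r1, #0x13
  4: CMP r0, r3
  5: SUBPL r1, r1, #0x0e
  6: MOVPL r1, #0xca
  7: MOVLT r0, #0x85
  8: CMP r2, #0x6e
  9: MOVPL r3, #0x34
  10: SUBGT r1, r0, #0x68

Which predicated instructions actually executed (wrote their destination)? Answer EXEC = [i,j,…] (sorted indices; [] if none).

EXEC = [1,2,3,7]

0: ✓ CMP  NZCV=1001
1: ✓ MOVCC  r3←0x98
2: ✓ MOVNE  r2←0x37
3: ✓ SUBGE  r0←0x84
4: ✓ CMP  NZCV=1000
5: · SUBPL
6: · MOVPL
7: ✓ MOVLT  r0←0x85
8: ✓ CMP  NZCV=1000
9: · MOVPL
10: · SUBGT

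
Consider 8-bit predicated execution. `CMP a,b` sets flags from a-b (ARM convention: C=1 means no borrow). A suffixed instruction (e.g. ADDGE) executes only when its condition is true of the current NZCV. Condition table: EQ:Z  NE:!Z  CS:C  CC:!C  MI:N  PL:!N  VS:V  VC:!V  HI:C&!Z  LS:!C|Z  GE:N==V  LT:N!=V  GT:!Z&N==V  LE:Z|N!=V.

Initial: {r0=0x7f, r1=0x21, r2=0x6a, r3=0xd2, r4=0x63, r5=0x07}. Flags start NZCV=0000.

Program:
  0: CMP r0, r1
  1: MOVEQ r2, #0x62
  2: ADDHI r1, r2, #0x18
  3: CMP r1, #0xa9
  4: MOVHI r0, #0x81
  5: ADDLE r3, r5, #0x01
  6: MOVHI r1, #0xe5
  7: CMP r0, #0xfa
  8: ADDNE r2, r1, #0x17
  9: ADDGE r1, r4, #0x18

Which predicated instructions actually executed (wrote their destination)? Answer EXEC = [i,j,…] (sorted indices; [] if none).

[0] flags=0010 → (cmp)
[1] flags=0010 EQ?F → skip
[2] flags=0010 HI?T → r1=0x82
[3] flags=1000 → (cmp)
[4] flags=1000 HI?F → skip
[5] flags=1000 LE?T → r3=0x08
[6] flags=1000 HI?F → skip
[7] flags=1001 → (cmp)
[8] flags=1001 NE?T → r2=0x99
[9] flags=1001 GE?T → r1=0x7b

EXEC = [2,5,8,9]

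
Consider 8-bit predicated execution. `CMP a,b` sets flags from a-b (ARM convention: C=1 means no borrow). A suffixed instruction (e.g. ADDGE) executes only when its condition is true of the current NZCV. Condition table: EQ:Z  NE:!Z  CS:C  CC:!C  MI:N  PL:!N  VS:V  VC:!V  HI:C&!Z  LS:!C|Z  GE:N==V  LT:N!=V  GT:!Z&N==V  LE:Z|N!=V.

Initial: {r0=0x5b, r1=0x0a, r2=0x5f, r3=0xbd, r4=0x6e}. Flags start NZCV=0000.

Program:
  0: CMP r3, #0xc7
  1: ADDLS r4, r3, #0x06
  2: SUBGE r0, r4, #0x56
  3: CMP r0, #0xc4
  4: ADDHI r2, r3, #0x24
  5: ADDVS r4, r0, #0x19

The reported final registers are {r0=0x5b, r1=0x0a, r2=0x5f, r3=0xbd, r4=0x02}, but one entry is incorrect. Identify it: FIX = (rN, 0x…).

FIX = (r4, 0x74)

0: ✓ CMP  NZCV=1000
1: ✓ ADDLS  r4←0xc3
2: · SUBGE
3: ✓ CMP  NZCV=1001
4: · ADDHI
5: ✓ ADDVS  r4←0x74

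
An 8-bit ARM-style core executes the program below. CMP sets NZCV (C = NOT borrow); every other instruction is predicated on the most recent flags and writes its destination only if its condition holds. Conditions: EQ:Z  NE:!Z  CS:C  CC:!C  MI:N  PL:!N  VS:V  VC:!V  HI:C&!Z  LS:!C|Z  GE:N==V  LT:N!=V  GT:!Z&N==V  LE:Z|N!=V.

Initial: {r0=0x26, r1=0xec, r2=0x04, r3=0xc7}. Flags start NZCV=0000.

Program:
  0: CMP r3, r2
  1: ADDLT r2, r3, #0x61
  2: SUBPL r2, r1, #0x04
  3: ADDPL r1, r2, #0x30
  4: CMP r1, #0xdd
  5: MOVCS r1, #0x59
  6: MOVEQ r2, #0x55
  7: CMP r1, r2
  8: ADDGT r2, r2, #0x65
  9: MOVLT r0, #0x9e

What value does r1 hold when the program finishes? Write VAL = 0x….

VAL = 0x59

0: ✓ CMP  NZCV=1010
1: ✓ ADDLT  r2←0x28
2: · SUBPL
3: · ADDPL
4: ✓ CMP  NZCV=0010
5: ✓ MOVCS  r1←0x59
6: · MOVEQ
7: ✓ CMP  NZCV=0010
8: ✓ ADDGT  r2←0x8d
9: · MOVLT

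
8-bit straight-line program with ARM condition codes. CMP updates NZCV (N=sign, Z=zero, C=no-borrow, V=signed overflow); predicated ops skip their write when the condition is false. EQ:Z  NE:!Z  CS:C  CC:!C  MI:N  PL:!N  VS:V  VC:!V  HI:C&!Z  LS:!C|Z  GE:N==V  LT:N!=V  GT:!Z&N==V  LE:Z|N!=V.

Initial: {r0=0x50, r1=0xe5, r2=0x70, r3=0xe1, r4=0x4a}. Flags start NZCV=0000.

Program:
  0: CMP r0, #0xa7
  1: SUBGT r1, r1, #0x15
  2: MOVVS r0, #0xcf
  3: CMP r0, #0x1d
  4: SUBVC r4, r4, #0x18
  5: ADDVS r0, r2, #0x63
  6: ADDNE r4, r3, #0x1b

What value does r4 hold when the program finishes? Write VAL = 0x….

0: ✓ CMP  NZCV=1001
1: ✓ SUBGT  r1←0xd0
2: ✓ MOVVS  r0←0xcf
3: ✓ CMP  NZCV=1010
4: ✓ SUBVC  r4←0x32
5: · ADDVS
6: ✓ ADDNE  r4←0xfc

VAL = 0xfc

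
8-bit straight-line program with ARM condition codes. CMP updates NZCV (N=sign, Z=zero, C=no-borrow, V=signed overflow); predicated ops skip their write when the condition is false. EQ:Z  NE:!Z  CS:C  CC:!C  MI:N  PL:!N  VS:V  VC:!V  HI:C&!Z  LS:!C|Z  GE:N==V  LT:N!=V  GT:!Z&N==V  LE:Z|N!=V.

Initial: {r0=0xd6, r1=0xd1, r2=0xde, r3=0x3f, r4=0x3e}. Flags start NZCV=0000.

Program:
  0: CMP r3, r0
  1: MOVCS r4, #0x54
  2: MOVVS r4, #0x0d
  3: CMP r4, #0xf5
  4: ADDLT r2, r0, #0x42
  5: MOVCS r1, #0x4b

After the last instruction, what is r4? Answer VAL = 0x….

VAL = 0x3e

0: ✓ CMP  NZCV=0000
1: · MOVCS
2: · MOVVS
3: ✓ CMP  NZCV=0000
4: · ADDLT
5: · MOVCS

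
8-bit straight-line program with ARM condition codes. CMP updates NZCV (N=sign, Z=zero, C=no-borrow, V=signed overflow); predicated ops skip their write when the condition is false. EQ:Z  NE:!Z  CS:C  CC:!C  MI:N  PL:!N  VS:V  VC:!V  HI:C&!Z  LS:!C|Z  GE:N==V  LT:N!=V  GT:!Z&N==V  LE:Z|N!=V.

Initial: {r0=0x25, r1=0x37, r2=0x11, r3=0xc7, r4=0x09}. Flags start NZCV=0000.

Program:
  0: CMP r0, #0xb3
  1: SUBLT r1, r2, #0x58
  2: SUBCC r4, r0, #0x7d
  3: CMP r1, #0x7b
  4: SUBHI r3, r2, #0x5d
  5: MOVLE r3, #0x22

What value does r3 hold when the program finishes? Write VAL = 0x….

VAL = 0x22

[0] flags=0000 → (cmp)
[1] flags=0000 LT?F → skip
[2] flags=0000 CC?T → r4=0xa8
[3] flags=1000 → (cmp)
[4] flags=1000 HI?F → skip
[5] flags=1000 LE?T → r3=0x22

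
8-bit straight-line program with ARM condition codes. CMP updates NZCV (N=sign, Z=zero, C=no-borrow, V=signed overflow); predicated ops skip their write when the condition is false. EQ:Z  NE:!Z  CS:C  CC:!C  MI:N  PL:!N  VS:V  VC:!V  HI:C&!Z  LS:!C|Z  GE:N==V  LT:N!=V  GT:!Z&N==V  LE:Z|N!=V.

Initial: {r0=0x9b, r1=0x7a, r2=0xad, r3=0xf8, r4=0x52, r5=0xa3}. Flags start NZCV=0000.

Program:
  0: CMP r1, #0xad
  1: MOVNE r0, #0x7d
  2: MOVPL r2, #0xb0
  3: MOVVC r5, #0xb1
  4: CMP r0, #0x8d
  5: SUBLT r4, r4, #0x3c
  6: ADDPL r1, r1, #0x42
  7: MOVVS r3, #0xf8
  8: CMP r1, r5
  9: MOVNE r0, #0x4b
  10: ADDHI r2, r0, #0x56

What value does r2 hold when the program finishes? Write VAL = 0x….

[0] flags=1001 → (cmp)
[1] flags=1001 NE?T → r0=0x7d
[2] flags=1001 PL?F → skip
[3] flags=1001 VC?F → skip
[4] flags=1001 → (cmp)
[5] flags=1001 LT?F → skip
[6] flags=1001 PL?F → skip
[7] flags=1001 VS?T → r3=0xf8
[8] flags=1001 → (cmp)
[9] flags=1001 NE?T → r0=0x4b
[10] flags=1001 HI?F → skip

VAL = 0xad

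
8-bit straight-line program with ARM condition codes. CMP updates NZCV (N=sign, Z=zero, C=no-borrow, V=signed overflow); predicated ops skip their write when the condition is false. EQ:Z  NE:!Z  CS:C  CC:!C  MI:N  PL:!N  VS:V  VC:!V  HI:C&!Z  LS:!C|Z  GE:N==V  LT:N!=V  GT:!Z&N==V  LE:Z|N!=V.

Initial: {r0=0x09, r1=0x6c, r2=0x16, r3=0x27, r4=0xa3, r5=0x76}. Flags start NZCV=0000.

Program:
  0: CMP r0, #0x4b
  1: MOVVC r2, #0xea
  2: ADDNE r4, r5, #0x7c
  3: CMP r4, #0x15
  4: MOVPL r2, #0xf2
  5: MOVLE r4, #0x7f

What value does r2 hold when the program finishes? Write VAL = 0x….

VAL = 0xea

[0] flags=1000 → (cmp)
[1] flags=1000 VC?T → r2=0xea
[2] flags=1000 NE?T → r4=0xf2
[3] flags=1010 → (cmp)
[4] flags=1010 PL?F → skip
[5] flags=1010 LE?T → r4=0x7f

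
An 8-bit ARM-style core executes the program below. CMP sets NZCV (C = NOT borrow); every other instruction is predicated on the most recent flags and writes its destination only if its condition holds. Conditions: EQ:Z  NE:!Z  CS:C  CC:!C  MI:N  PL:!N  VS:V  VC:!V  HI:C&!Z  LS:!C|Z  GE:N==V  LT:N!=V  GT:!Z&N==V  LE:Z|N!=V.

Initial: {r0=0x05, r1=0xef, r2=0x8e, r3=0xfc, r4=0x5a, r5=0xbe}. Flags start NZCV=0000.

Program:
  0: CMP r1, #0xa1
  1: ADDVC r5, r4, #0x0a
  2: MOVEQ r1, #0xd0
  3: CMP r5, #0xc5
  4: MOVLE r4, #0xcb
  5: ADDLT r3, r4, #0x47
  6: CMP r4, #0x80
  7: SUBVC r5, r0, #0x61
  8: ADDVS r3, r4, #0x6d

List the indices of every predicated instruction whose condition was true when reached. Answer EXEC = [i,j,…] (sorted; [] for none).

EXEC = [1,8]

0: ✓ CMP  NZCV=0010
1: ✓ ADDVC  r5←0x64
2: · MOVEQ
3: ✓ CMP  NZCV=1001
4: · MOVLE
5: · ADDLT
6: ✓ CMP  NZCV=1001
7: · SUBVC
8: ✓ ADDVS  r3←0xc7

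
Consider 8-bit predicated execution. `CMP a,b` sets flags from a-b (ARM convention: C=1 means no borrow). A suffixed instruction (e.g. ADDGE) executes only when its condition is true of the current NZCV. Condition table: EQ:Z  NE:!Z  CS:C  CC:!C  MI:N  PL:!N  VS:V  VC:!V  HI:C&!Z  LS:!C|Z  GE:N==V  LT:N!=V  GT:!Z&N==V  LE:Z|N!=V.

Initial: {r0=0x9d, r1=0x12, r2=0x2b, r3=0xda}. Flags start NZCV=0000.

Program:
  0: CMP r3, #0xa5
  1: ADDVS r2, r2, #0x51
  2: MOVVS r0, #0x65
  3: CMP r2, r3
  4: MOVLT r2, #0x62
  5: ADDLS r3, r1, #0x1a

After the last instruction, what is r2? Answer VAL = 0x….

[0] flags=0010 → (cmp)
[1] flags=0010 VS?F → skip
[2] flags=0010 VS?F → skip
[3] flags=0000 → (cmp)
[4] flags=0000 LT?F → skip
[5] flags=0000 LS?T → r3=0x2c

VAL = 0x2b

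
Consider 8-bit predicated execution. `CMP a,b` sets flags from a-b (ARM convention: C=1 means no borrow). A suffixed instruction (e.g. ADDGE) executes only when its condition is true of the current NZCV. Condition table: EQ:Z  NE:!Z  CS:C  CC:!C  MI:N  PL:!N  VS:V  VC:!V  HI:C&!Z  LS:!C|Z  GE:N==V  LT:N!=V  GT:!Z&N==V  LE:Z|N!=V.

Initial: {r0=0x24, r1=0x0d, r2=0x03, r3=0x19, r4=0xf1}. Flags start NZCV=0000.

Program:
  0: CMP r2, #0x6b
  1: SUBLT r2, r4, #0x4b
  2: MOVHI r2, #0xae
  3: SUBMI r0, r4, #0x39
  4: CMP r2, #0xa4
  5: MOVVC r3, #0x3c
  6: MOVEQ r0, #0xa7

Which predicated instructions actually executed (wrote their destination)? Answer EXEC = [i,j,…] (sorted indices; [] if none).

[0] flags=1000 → (cmp)
[1] flags=1000 LT?T → r2=0xa6
[2] flags=1000 HI?F → skip
[3] flags=1000 MI?T → r0=0xb8
[4] flags=0010 → (cmp)
[5] flags=0010 VC?T → r3=0x3c
[6] flags=0010 EQ?F → skip

EXEC = [1,3,5]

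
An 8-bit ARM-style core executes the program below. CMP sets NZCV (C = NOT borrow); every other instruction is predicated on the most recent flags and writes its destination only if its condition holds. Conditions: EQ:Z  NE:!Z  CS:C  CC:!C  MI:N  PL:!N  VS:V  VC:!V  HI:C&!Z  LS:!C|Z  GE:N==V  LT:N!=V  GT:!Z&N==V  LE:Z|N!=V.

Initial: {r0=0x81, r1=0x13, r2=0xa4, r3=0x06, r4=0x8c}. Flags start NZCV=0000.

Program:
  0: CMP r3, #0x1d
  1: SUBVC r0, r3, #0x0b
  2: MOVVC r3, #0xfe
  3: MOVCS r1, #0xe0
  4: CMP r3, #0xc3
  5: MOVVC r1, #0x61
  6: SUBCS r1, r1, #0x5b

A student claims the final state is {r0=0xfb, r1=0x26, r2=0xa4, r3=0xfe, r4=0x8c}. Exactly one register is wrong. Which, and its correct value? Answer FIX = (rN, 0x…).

FIX = (r1, 0x06)

0: ✓ CMP  NZCV=1000
1: ✓ SUBVC  r0←0xfb
2: ✓ MOVVC  r3←0xfe
3: · MOVCS
4: ✓ CMP  NZCV=0010
5: ✓ MOVVC  r1←0x61
6: ✓ SUBCS  r1←0x06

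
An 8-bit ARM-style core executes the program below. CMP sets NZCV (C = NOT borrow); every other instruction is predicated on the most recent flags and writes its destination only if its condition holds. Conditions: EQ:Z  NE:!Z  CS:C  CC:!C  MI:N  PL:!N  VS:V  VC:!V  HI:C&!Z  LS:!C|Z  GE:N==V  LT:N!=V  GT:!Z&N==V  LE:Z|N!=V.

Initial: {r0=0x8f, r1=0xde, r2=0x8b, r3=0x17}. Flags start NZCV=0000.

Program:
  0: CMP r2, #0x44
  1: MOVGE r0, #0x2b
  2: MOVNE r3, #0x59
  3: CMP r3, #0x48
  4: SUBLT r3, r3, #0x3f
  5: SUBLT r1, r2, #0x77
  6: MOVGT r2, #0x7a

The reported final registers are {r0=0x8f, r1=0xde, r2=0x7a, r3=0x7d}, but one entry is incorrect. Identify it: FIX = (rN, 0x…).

[0] flags=0011 → (cmp)
[1] flags=0011 GE?F → skip
[2] flags=0011 NE?T → r3=0x59
[3] flags=0010 → (cmp)
[4] flags=0010 LT?F → skip
[5] flags=0010 LT?F → skip
[6] flags=0010 GT?T → r2=0x7a

FIX = (r3, 0x59)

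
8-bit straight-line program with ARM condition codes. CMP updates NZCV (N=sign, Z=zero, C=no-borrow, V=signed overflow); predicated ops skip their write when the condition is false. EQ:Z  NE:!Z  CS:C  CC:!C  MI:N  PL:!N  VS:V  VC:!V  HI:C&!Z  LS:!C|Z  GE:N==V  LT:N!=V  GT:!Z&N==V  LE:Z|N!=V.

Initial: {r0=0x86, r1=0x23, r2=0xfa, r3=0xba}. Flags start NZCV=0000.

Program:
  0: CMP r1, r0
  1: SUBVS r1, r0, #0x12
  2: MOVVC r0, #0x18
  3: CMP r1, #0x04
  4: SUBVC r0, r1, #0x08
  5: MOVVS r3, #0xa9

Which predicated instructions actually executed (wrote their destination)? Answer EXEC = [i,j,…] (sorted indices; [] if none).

[0] flags=1001 → (cmp)
[1] flags=1001 VS?T → r1=0x74
[2] flags=1001 VC?F → skip
[3] flags=0010 → (cmp)
[4] flags=0010 VC?T → r0=0x6c
[5] flags=0010 VS?F → skip

EXEC = [1,4]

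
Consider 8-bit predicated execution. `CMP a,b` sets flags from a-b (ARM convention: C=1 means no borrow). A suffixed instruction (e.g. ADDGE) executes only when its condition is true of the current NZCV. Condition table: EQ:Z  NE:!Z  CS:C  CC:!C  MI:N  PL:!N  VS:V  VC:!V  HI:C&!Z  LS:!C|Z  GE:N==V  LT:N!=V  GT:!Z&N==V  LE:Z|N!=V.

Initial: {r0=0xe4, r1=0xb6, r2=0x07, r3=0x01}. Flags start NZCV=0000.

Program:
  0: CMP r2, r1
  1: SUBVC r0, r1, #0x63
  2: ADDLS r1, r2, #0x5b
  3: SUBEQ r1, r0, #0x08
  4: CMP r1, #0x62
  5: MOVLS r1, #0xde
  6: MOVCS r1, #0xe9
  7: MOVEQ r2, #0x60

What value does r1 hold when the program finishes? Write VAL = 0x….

[0] flags=0000 → (cmp)
[1] flags=0000 VC?T → r0=0x53
[2] flags=0000 LS?T → r1=0x62
[3] flags=0000 EQ?F → skip
[4] flags=0110 → (cmp)
[5] flags=0110 LS?T → r1=0xde
[6] flags=0110 CS?T → r1=0xe9
[7] flags=0110 EQ?T → r2=0x60

VAL = 0xe9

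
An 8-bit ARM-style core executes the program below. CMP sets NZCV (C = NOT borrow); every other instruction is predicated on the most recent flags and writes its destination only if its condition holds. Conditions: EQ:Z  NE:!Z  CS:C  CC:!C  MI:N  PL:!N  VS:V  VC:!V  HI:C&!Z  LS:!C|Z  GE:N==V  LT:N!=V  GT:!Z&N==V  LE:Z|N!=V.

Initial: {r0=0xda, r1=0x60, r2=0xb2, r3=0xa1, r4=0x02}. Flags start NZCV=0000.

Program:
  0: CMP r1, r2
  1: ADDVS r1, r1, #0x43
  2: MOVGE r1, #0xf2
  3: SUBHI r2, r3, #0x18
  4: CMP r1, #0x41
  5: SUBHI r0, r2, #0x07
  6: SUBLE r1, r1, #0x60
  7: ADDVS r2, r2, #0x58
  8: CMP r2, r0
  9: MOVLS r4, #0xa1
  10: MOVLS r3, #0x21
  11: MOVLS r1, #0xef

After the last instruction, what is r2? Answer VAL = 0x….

VAL = 0xb2

0: ✓ CMP  NZCV=1001
1: ✓ ADDVS  r1←0xa3
2: ✓ MOVGE  r1←0xf2
3: · SUBHI
4: ✓ CMP  NZCV=1010
5: ✓ SUBHI  r0←0xab
6: ✓ SUBLE  r1←0x92
7: · ADDVS
8: ✓ CMP  NZCV=0010
9: · MOVLS
10: · MOVLS
11: · MOVLS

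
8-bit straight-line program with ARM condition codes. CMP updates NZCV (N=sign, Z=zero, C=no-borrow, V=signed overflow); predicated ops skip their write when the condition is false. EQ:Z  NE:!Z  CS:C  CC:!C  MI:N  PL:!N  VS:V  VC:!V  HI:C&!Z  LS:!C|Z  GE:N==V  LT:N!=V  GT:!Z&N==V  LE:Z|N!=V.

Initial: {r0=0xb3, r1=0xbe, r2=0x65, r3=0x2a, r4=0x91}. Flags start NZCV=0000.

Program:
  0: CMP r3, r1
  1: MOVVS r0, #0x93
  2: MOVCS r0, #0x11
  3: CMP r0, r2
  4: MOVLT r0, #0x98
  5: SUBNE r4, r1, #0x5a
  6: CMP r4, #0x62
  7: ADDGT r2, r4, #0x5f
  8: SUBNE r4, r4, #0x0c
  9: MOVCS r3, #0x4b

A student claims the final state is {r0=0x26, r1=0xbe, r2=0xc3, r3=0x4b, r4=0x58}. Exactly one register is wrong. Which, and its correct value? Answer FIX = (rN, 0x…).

[0] flags=0000 → (cmp)
[1] flags=0000 VS?F → skip
[2] flags=0000 CS?F → skip
[3] flags=0011 → (cmp)
[4] flags=0011 LT?T → r0=0x98
[5] flags=0011 NE?T → r4=0x64
[6] flags=0010 → (cmp)
[7] flags=0010 GT?T → r2=0xc3
[8] flags=0010 NE?T → r4=0x58
[9] flags=0010 CS?T → r3=0x4b

FIX = (r0, 0x98)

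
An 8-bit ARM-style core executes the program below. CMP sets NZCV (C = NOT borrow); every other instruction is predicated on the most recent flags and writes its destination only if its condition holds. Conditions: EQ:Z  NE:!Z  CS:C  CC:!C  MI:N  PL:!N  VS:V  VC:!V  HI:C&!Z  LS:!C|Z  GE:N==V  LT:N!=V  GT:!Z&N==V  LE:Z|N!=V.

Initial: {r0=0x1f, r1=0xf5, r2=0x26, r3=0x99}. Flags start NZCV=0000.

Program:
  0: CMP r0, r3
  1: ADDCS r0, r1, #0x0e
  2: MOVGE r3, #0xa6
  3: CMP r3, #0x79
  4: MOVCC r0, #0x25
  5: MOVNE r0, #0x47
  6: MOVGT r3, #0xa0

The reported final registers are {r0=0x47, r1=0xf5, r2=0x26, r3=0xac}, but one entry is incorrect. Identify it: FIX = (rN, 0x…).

0: ✓ CMP  NZCV=1001
1: · ADDCS
2: ✓ MOVGE  r3←0xa6
3: ✓ CMP  NZCV=0011
4: · MOVCC
5: ✓ MOVNE  r0←0x47
6: · MOVGT

FIX = (r3, 0xa6)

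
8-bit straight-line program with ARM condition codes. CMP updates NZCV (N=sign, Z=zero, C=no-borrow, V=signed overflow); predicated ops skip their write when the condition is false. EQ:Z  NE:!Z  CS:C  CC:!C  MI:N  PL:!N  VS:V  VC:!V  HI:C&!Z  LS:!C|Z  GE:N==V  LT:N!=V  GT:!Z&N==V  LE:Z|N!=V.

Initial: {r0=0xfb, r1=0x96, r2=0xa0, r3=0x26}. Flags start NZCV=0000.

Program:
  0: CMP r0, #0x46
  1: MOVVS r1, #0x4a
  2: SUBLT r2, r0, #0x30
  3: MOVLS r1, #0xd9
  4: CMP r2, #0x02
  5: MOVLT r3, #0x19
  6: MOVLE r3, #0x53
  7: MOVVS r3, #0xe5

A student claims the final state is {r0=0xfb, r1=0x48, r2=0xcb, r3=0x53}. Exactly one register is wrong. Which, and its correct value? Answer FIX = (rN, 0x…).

FIX = (r1, 0x96)

[0] flags=1010 → (cmp)
[1] flags=1010 VS?F → skip
[2] flags=1010 LT?T → r2=0xcb
[3] flags=1010 LS?F → skip
[4] flags=1010 → (cmp)
[5] flags=1010 LT?T → r3=0x19
[6] flags=1010 LE?T → r3=0x53
[7] flags=1010 VS?F → skip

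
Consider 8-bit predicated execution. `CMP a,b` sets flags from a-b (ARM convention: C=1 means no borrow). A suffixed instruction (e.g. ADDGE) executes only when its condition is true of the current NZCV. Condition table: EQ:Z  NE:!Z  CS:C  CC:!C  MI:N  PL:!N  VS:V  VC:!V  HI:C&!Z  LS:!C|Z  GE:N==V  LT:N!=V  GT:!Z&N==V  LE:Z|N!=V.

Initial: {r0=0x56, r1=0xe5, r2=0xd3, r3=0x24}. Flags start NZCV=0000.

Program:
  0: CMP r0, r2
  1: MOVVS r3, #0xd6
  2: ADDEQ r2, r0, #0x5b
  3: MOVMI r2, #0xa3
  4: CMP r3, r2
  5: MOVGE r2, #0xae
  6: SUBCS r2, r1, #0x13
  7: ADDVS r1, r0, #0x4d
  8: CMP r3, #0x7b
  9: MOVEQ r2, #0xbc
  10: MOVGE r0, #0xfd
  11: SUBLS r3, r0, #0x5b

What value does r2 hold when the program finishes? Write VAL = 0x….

0: ✓ CMP  NZCV=1001
1: ✓ MOVVS  r3←0xd6
2: · ADDEQ
3: ✓ MOVMI  r2←0xa3
4: ✓ CMP  NZCV=0010
5: ✓ MOVGE  r2←0xae
6: ✓ SUBCS  r2←0xd2
7: · ADDVS
8: ✓ CMP  NZCV=0011
9: · MOVEQ
10: · MOVGE
11: · SUBLS

VAL = 0xd2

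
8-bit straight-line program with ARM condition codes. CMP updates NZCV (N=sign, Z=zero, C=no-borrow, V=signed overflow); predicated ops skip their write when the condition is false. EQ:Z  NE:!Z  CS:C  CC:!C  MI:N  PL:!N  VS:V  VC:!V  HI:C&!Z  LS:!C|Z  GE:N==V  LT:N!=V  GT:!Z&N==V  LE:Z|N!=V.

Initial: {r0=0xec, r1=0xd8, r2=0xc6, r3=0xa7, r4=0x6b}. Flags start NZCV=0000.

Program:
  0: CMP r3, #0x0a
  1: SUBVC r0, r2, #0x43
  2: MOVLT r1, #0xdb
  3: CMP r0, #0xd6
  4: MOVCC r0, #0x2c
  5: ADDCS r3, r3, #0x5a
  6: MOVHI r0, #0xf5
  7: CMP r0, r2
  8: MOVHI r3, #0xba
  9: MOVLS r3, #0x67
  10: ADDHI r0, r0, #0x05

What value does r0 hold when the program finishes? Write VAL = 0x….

VAL = 0x2c

0: ✓ CMP  NZCV=1010
1: ✓ SUBVC  r0←0x83
2: ✓ MOVLT  r1←0xdb
3: ✓ CMP  NZCV=1000
4: ✓ MOVCC  r0←0x2c
5: · ADDCS
6: · MOVHI
7: ✓ CMP  NZCV=0000
8: · MOVHI
9: ✓ MOVLS  r3←0x67
10: · ADDHI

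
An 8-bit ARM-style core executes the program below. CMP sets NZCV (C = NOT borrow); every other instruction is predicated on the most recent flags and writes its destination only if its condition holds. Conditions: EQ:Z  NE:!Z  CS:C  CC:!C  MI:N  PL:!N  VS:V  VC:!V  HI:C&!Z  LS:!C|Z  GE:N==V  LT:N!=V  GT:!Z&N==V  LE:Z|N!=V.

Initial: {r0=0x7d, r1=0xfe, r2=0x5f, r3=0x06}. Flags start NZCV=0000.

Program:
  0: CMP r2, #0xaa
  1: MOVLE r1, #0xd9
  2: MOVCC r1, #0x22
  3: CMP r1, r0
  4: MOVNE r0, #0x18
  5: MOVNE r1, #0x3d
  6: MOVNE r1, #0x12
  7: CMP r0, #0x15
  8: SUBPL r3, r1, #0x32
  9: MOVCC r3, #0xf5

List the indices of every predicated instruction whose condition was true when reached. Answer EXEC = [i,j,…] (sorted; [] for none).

EXEC = [2,4,5,6,8]

[0] flags=1001 → (cmp)
[1] flags=1001 LE?F → skip
[2] flags=1001 CC?T → r1=0x22
[3] flags=1000 → (cmp)
[4] flags=1000 NE?T → r0=0x18
[5] flags=1000 NE?T → r1=0x3d
[6] flags=1000 NE?T → r1=0x12
[7] flags=0010 → (cmp)
[8] flags=0010 PL?T → r3=0xe0
[9] flags=0010 CC?F → skip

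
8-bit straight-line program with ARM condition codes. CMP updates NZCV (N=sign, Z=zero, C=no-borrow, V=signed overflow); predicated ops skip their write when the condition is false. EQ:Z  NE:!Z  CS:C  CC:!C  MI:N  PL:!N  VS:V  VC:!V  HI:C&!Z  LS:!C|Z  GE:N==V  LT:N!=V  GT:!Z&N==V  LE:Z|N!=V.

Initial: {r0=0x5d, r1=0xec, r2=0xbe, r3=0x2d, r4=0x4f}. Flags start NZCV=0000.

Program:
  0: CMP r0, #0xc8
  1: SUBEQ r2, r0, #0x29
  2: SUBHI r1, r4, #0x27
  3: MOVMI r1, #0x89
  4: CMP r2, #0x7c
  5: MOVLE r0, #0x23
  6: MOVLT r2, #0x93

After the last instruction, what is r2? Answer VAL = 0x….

0: ✓ CMP  NZCV=1001
1: · SUBEQ
2: · SUBHI
3: ✓ MOVMI  r1←0x89
4: ✓ CMP  NZCV=0011
5: ✓ MOVLE  r0←0x23
6: ✓ MOVLT  r2←0x93

VAL = 0x93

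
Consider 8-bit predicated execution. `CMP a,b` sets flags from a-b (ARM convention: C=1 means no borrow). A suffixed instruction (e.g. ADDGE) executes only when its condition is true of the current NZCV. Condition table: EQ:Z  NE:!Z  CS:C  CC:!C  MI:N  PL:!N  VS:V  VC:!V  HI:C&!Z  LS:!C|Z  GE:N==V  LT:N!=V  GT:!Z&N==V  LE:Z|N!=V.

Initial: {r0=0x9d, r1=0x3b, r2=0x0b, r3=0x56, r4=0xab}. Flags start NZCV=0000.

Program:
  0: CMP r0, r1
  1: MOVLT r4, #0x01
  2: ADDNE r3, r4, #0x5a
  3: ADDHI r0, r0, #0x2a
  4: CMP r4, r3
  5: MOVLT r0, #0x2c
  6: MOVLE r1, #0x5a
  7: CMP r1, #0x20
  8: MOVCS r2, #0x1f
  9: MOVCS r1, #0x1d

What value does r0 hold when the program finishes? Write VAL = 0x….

[0] flags=0011 → (cmp)
[1] flags=0011 LT?T → r4=0x01
[2] flags=0011 NE?T → r3=0x5b
[3] flags=0011 HI?T → r0=0xc7
[4] flags=1000 → (cmp)
[5] flags=1000 LT?T → r0=0x2c
[6] flags=1000 LE?T → r1=0x5a
[7] flags=0010 → (cmp)
[8] flags=0010 CS?T → r2=0x1f
[9] flags=0010 CS?T → r1=0x1d

VAL = 0x2c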